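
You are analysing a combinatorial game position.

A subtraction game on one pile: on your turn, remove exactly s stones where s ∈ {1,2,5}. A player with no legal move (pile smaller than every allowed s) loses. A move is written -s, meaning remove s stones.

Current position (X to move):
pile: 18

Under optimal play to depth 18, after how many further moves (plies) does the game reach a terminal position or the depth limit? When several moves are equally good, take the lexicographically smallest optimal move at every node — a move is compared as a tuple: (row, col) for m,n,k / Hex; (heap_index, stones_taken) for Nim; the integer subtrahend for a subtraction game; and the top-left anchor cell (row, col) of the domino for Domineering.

p1 X@[18]: -1[17]-1* -2[16]-1 -5[13]-1
p2 O@[17]: -1[16]-1 -2[15]+1* -5[12]+1
p3 X@[15]: -1[14]-1* -2[13]-1 -5[10]-1
p4 O@[14]: -1[13]-1 -2[12]+1* -5[9]+1
p5 X@[12]: -1[11]-1* -2[10]-1 -5[7]-1
p6 O@[11]: -1[10]-1 -2[9]+1* -5[6]+1
p7 X@[9]: -1[8]-1* -2[7]-1 -5[4]-1
p8 O@[8]: -1[7]-1 -2[6]+1* -5[3]+1
p9 X@[6]: -1[5]-1* -2[4]-1 -5[1]-1
p10 O@[5]: -1[4]-1 -2[3]+1* -5[0]+1
p11 X@[3]: -1[2]-1* -2[1]-1
p12 O@[2]: -1[1]-1 -2[0]+1*
p13 X@[0] terminal -1; root [18] d18

PV length from [18]: 12 plies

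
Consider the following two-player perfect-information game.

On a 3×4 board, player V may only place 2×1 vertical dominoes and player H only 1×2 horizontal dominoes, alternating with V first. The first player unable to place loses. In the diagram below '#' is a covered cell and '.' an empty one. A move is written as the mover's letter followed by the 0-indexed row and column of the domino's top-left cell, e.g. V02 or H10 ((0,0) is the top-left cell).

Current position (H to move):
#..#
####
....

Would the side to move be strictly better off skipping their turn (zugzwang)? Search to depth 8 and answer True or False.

zugzwang(#..#/####/...., H) = False

[#..#/####/....] H move#1: H01:+1/####/####/....*, H20:+1/#..#/####/##.., H21:+1/#..#/####/.##., H22:+1/#..#/####/..##
[####/####/....] end (terminal -1, V#2); searched #..#/####/.... to 8
pass branch (V moves first from the same position):
  | [#..#/####/....] end (terminal -1, V#1); searched #..#/####/.... to 8
H moving scores +1; H passing scores +1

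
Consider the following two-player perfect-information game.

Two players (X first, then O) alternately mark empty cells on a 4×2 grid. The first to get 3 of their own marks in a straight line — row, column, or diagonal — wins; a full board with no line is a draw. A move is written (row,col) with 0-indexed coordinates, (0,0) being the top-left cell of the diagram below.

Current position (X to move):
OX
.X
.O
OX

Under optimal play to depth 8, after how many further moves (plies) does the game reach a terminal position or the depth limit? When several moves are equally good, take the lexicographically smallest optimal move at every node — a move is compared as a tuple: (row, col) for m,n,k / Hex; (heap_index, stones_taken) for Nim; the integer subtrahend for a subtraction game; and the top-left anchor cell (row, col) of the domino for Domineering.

ply 1, X at OX/.X/.O/OX | (1,0)=+0→OX/XX/.O/OX*; (2,0)=+0→OX/.X/XO/OX
ply 2, O at OX/XX/.O/OX | (2,0)=+0→OX/XX/OO/OX*
ply 3: OX/XX/OO/OX is terminal +0 (X); from OX/.X/.O/OX depth 8

PV length from [OX/.X/.O/OX]: 2 plies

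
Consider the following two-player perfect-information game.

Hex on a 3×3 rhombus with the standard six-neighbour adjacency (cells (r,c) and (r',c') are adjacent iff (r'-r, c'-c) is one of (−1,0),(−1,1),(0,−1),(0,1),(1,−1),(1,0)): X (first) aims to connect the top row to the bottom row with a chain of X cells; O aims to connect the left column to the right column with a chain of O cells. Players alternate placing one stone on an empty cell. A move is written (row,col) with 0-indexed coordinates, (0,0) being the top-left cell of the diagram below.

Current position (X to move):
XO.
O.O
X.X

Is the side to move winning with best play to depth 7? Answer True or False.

X winning at [XO./O.O/X.X]: False

ply 1, X at XO./O.O/X.X | (0,2)=-1→XOX/O.O/X.X*; (1,1)=-1→XO./OXO/X.X; (2,1)=-1→XO./O.O/XXX
ply 2, O at XOX/O.O/X.X | (1,1)=+1→XOX/OOO/X.X*; (2,1)=-1→XOX/O.O/XOX
ply 3: XOX/OOO/X.X is terminal -1 (X); from XO./O.O/X.X depth 7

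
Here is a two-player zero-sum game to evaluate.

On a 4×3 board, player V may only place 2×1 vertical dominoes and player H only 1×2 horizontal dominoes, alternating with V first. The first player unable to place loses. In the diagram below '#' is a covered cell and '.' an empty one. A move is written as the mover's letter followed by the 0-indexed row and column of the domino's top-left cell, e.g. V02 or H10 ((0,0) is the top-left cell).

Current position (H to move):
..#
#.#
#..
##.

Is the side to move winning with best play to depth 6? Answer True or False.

H winning at [..#/#.#/#../##.]: False

[..#/#.#/#../##.] H move#1: H00:-1/###/#.#/#../##.*, H21:-1/..#/#.#/###/##.
[###/#.#/#../##.] V move#2: V11:+1/###/###/##./##.*, V22:+1/###/#.#/#.#/###
[###/###/##./##.] end (terminal -1, H#3); searched ..#/#.#/#../##. to 6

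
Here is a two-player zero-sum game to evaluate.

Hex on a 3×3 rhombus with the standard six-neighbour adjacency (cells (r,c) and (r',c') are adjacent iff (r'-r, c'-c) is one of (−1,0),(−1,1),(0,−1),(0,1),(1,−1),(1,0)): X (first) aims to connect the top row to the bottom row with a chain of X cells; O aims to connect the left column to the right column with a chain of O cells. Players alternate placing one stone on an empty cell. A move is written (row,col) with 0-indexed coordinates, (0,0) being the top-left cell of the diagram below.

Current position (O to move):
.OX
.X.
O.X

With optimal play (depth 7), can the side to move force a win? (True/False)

O winning at [.OX/.X./O.X]: False

p1 O@[.OX/.X./O.X]: (0,0)[OOX/.X./O.X]-1* (1,0)[.OX/OX./O.X]-1 (1,2)[.OX/.XO/O.X]-1 (2,1)[.OX/.X./OOX]-1
p2 X@[OOX/.X./O.X]: (1,0)[OOX/XX./O.X]+1* (1,2)[OOX/.XX/O.X]+1 (2,1)[OOX/.X./OXX]+1
p3 O@[OOX/XX./O.X]: (1,2)[OOX/XXO/O.X]-1* (2,1)[OOX/XX./OOX]-1
p4 X@[OOX/XXO/O.X]: (2,1)[OOX/XXO/OXX]+1*
p5 O@[OOX/XXO/OXX] terminal -1; root [.OX/.X./O.X] d7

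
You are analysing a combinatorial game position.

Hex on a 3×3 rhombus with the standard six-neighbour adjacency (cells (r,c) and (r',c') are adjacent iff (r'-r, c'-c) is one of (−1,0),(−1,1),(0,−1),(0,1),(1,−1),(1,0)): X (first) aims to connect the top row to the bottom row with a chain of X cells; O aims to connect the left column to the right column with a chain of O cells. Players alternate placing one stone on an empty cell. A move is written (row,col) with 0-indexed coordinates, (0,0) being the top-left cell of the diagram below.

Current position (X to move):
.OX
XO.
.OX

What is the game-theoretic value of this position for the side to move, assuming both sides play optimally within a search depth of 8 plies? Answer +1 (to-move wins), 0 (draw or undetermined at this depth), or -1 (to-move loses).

[.OX/XO./.OX] X move#1: (0,0):+1/XOX/XO./.OX*, (1,2):+1/.OX/XOX/.OX, (2,0):+1/.OX/XO./XOX
[XOX/XO./.OX] O move#2: (1,2):-1/XOX/XOO/.OX*, (2,0):-1/XOX/XO./OOX
[XOX/XOO/.OX] X move#3: (2,0):+1/XOX/XOO/XOX*
[XOX/XOO/XOX] end (terminal -1, O#4); searched .OX/XO./.OX to 8

value(.OX/XO./.OX, X) = +1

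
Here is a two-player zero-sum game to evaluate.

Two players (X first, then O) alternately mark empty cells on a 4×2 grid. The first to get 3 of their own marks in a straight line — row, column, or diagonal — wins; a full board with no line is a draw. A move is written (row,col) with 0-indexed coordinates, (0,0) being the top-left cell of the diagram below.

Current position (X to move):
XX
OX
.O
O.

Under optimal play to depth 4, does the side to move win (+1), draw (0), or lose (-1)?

value(XX/OX/.O/O., X) = 0

ply 1, X at XX/OX/.O/O. | (2,0)=+0→XX/OX/XO/O.*; (3,1)=-1→XX/OX/.O/OX
ply 2, O at XX/OX/XO/O. | (3,1)=+0→XX/OX/XO/OO*
ply 3: XX/OX/XO/OO is terminal +0 (X); from XX/OX/.O/O. depth 4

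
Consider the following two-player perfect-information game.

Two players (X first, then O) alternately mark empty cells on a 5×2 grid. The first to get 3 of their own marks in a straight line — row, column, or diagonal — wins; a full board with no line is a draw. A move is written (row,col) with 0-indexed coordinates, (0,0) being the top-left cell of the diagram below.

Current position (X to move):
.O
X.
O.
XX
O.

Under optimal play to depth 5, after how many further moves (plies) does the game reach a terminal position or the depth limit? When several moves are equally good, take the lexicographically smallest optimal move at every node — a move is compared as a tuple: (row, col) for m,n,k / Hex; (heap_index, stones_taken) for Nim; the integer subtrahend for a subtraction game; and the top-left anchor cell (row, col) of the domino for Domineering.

PV length from [.O/X./O./XX/O.]: 3 plies

p1 X@[.O/X./O./XX/O.]: (0,0)[XO/X./O./XX/O.]+0 (1,1)[.O/XX/O./XX/O.]+0 (2,1)[.O/X./OX/XX/O.]+1* (4,1)[.O/X./O./XX/OX]+0
p2 O@[.O/X./OX/XX/O.]: (0,0)[OO/X./OX/XX/O.]-1* (1,1)[.O/XO/OX/XX/O.]-1 (4,1)[.O/X./OX/XX/OO]-1
p3 X@[OO/X./OX/XX/O.]: (1,1)[OO/XX/OX/XX/O.]+1* (4,1)[OO/X./OX/XX/OX]+1
p4 O@[OO/XX/OX/XX/O.] terminal -1; root [.O/X./O./XX/O.] d5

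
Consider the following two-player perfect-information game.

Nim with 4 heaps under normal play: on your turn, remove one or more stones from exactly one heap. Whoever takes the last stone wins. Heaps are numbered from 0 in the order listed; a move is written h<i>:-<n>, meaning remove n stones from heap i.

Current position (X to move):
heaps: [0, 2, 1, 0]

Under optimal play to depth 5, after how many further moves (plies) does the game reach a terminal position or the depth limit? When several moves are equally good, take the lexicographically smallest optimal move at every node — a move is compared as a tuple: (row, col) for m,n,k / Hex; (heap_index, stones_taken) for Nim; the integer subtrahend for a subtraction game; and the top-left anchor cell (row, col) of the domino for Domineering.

PV length from [(0,2,1,0)]: 3 plies

p1 X@[(0,2,1,0)]: h1:-1[(0,1,1,0)]+1* h1:-2[(0,0,1,0)]-1 h2:-1[(0,2,0,0)]-1
p2 O@[(0,1,1,0)]: h1:-1[(0,0,1,0)]-1* h2:-1[(0,1,0,0)]-1
p3 X@[(0,0,1,0)]: h2:-1[(0,0,0,0)]+1*
p4 O@[(0,0,0,0)] terminal -1; root [(0,2,1,0)] d5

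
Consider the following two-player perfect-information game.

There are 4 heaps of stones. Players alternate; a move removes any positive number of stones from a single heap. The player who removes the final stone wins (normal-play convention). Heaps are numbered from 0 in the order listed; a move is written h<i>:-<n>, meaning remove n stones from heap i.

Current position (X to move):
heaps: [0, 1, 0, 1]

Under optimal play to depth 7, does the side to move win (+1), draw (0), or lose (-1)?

p1 X@[(0,1,0,1)]: h1:-1[(0,0,0,1)]-1* h3:-1[(0,1,0,0)]-1
p2 O@[(0,0,0,1)]: h3:-1[(0,0,0,0)]+1*
p3 X@[(0,0,0,0)] terminal -1; root [(0,1,0,1)] d7

value((0,1,0,1), X) = -1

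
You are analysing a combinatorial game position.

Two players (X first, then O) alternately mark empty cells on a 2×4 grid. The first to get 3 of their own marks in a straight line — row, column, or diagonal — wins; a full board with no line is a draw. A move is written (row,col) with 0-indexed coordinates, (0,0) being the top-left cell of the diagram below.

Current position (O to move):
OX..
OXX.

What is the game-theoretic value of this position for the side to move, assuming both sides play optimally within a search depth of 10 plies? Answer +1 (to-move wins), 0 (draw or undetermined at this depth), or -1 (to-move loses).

p1 O@[OX../OXX.]: (0,2)[OXO./OXX.]-1 (0,3)[OX.O/OXX.]-1 (1,3)[OX../OXXO]+0*
p2 X@[OX../OXXO]: (0,2)[OXX./OXXO]+0* (0,3)[OX.X/OXXO]+0
p3 O@[OXX./OXXO]: (0,3)[OXXO/OXXO]+0*
p4 X@[OXXO/OXXO] terminal +0; root [OX../OXX.] d10

value(OX../OXX., O) = 0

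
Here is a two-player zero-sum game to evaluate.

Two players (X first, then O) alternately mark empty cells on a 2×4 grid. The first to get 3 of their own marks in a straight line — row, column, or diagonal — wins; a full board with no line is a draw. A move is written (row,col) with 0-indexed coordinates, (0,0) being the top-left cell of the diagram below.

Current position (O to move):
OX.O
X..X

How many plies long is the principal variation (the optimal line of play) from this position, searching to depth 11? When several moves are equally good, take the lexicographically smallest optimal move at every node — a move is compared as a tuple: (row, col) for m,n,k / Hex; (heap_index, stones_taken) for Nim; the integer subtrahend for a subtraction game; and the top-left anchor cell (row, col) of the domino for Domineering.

PV length from [OX.O/X..X]: 3 plies

ply 1, O at OX.O/X..X | (0,2)=+0→OXOO/X..X*; (1,1)=+0→OX.O/XO.X; (1,2)=+0→OX.O/X.OX
ply 2, X at OXOO/X..X | (1,1)=+0→OXOO/XX.X*; (1,2)=+0→OXOO/X.XX
ply 3, O at OXOO/XX.X | (1,2)=+0→OXOO/XXOX*
ply 4: OXOO/XXOX is terminal +0 (X); from OX.O/X..X depth 11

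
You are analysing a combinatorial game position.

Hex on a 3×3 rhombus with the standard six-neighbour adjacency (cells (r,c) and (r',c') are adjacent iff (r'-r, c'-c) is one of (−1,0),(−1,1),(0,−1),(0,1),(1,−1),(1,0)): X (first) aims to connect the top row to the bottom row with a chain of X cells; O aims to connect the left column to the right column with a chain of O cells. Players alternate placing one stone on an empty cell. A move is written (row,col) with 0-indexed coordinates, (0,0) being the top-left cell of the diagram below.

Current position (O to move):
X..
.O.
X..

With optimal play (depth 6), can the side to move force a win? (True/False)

ply 1, O at X../.O./X.. | (0,1)=-1→XO./.O./X..; (0,2)=-1→X.O/.O./X..; (1,0)=+1→X../OO./X..*; (1,2)=-1→X../.OO/X..; (2,1)=-1→X../.O./XO.; (2,2)=-1→X../.O./X.O
ply 2, X at X../OO./X.. | (0,1)=-1→XX./OO./X..*; (0,2)=-1→X.X/OO./X..; (1,2)=-1→X../OOX/X..; (2,1)=-1→X../OO./XX.; (2,2)=-1→X../OO./X.X
ply 3, O at XX./OO./X.. | (0,2)=+1→XXO/OO./X..*; (1,2)=+1→XX./OOO/X..; (2,1)=+1→XX./OO./XO.; (2,2)=+1→XX./OO./X.O
ply 4: XXO/OO./X.. is terminal -1 (X); from X../.O./X.. depth 6

O winning at [X../.O./X..]: True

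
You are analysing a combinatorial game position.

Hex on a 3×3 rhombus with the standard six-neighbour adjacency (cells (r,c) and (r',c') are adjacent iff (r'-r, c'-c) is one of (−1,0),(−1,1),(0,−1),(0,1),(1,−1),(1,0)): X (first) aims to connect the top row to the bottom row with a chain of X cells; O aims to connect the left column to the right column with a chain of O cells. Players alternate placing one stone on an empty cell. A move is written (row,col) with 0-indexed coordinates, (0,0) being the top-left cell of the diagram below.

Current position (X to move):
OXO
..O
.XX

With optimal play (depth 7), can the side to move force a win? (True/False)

ply 1, X at OXO/..O/.XX | (1,0)=+1→OXO/X.O/.XX*; (1,1)=+1→OXO/.XO/.XX; (2,0)=+1→OXO/..O/XXX
ply 2, O at OXO/X.O/.XX | (1,1)=-1→OXO/XOO/.XX*; (2,0)=-1→OXO/X.O/OXX
ply 3, X at OXO/XOO/.XX | (2,0)=+1→OXO/XOO/XXX*
ply 4: OXO/XOO/XXX is terminal -1 (O); from OXO/..O/.XX depth 7

X winning at [OXO/..O/.XX]: True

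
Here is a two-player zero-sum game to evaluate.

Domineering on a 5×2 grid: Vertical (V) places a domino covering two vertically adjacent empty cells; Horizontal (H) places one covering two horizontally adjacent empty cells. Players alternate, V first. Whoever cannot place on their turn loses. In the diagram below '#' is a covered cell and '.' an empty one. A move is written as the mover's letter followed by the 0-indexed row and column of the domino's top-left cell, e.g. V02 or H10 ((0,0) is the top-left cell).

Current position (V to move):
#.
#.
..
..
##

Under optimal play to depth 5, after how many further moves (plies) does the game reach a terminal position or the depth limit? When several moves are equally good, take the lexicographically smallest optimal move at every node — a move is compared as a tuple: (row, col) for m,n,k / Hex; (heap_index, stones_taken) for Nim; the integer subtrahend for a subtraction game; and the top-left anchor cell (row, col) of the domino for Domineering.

PV length from [#./#./../../##]: 1 ply

[#./#./../../##] V move#1: V01:-1/##/##/../../##, V11:-1/#./##/.#/../##, V20:+1/#./#./#./#./##*, V21:+1/#./#./.#/.#/##
[#./#./#./#./##] end (terminal -1, H#2); searched #./#./../../## to 5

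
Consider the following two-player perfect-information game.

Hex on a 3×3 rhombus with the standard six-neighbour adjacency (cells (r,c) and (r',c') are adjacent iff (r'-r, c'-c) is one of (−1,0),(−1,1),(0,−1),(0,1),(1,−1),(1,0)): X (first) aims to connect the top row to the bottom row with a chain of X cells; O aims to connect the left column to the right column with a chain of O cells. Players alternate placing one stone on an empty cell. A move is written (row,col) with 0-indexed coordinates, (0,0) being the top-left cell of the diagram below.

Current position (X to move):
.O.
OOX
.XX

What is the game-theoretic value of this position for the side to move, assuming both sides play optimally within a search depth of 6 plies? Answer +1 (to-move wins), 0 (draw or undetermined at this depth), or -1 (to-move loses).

value(.O./OOX/.XX, X) = +1

p1 X@[.O./OOX/.XX]: (0,0)[XO./OOX/.XX]-1 (0,2)[.OX/OOX/.XX]+1* (2,0)[.O./OOX/XXX]-1
p2 O@[.OX/OOX/.XX] terminal -1; root [.O./OOX/.XX] d6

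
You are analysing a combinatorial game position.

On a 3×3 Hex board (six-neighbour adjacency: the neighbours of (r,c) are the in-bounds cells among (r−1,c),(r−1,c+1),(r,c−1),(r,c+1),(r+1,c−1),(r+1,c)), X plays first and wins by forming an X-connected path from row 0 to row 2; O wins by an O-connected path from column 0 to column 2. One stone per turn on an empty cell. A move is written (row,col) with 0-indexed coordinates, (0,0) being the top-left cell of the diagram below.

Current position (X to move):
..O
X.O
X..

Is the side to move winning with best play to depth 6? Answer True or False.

X winning at [..O/X.O/X..]: True

ply 1, X at ..O/X.O/X.. | (0,0)=+1→X.O/X.O/X..*; (0,1)=+1→.XO/X.O/X..; (1,1)=+1→..O/XXO/X..; (2,1)=+1→..O/X.O/XX.; (2,2)=+1→..O/X.O/X.X
ply 2: X.O/X.O/X.. is terminal -1 (O); from ..O/X.O/X.. depth 6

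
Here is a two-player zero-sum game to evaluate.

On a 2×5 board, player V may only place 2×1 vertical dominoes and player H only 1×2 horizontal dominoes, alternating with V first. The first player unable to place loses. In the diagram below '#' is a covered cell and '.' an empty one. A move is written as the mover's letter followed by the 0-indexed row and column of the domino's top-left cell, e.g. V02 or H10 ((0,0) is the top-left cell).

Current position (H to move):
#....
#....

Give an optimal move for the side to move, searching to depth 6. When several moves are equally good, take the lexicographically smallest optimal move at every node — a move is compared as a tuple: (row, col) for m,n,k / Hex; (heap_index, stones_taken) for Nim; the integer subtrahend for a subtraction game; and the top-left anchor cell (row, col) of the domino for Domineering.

H's best at [#..../#....]: H02

p1 H@[#..../#....]: H01[###../#....]-1 H02[#.##./#....]+1* H03[#..##/#....]-1 H11[#..../###..]-1 H12[#..../#.##.]+1 H13[#..../#..##]-1
p2 V@[#.##./#....]: V01[####./##...]-1* V04[#.###/#...#]-1
p3 H@[####./##...]: H12[####./####.]-1 H13[####./##.##]+1*
p4 V@[####./##.##] terminal -1; root [#..../#....] d6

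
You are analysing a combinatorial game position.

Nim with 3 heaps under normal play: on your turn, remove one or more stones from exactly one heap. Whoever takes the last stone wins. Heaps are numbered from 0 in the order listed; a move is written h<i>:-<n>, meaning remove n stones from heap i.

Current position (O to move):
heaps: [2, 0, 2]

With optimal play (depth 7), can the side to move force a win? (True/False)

p1 O@[(2,0,2)]: h0:-1[(1,0,2)]-1* h0:-2[(0,0,2)]-1 h2:-1[(2,0,1)]-1 h2:-2[(2,0,0)]-1
p2 X@[(1,0,2)]: h0:-1[(0,0,2)]-1 h2:-1[(1,0,1)]+1* h2:-2[(1,0,0)]-1
p3 O@[(1,0,1)]: h0:-1[(0,0,1)]-1* h2:-1[(1,0,0)]-1
p4 X@[(0,0,1)]: h2:-1[(0,0,0)]+1*
p5 O@[(0,0,0)] terminal -1; root [(2,0,2)] d7

O winning at [(2,0,2)]: False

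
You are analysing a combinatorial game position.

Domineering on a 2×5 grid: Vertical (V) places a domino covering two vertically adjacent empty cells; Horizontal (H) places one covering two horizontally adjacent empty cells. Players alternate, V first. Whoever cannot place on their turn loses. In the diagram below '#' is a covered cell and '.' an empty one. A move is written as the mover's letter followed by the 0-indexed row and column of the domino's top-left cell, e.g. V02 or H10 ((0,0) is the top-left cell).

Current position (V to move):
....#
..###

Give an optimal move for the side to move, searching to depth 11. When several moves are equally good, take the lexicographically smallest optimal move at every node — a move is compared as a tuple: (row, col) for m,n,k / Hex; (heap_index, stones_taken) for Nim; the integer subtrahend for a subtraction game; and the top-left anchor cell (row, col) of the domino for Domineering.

V's best at [....#/..###]: V01

p1 V@[....#/..###]: V00[#...#/#.###]-1 V01[.#..#/.####]+1*
p2 H@[.#..#/.####]: H02[.####/.####]-1*
p3 V@[.####/.####]: V00[#####/#####]+1*
p4 H@[#####/#####] terminal -1; root [....#/..###] d11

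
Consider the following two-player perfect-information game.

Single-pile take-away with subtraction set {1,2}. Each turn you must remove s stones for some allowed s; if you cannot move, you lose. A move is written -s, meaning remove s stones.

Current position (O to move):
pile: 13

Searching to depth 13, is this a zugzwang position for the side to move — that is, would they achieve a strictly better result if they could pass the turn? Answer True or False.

p1 O@[13]: -1[12]+1* -2[11]-1
p2 X@[12]: -1[11]-1* -2[10]-1
p3 O@[11]: -1[10]-1 -2[9]+1*
p4 X@[9]: -1[8]-1* -2[7]-1
p5 O@[8]: -1[7]-1 -2[6]+1*
p6 X@[6]: -1[5]-1* -2[4]-1
p7 O@[5]: -1[4]-1 -2[3]+1*
p8 X@[3]: -1[2]-1* -2[1]-1
p9 O@[2]: -1[1]-1 -2[0]+1*
p10 X@[0] terminal -1; root [13] d13
if O skipped the turn, X would face:
~ p1 X@[13]: -1[12]+1* -2[11]-1
~ p2 O@[12]: -1[11]-1* -2[10]-1
~ p3 X@[11]: -1[10]-1 -2[9]+1*
~ p4 O@[9]: -1[8]-1* -2[7]-1
~ p5 X@[8]: -1[7]-1 -2[6]+1*
~ p6 O@[6]: -1[5]-1* -2[4]-1
~ p7 X@[5]: -1[4]-1 -2[3]+1*
~ p8 O@[3]: -1[2]-1* -2[1]-1
~ p9 X@[2]: -1[1]-1 -2[0]+1*
~ p10 O@[0] terminal -1; root [13] d13
compare (O): move=+1 vs pass=-1

zugzwang(13, O) = False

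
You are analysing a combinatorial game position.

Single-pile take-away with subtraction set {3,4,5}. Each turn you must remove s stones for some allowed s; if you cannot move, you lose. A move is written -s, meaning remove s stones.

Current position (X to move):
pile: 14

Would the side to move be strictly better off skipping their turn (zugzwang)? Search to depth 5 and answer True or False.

[14] X move#1: -3:-1/11, -4:+1/10*, -5:+1/9
[10] O move#2: -3:-1/7*, -4:-1/6, -5:-1/5
[7] X move#3: -3:-1/4, -4:-1/3, -5:+1/2*
[2] end (terminal -1, O#4); searched 14 to 5
if X skipped the turn, O would face:
~ [14] O move#1: -3:-1/11, -4:+1/10*, -5:+1/9
~ [10] X move#2: -3:-1/7*, -4:-1/6, -5:-1/5
~ [7] O move#3: -3:-1/4, -4:-1/3, -5:+1/2*
~ [2] end (terminal -1, X#4); searched 14 to 5
compare (X): move=+1 vs pass=-1

zugzwang(14, X) = False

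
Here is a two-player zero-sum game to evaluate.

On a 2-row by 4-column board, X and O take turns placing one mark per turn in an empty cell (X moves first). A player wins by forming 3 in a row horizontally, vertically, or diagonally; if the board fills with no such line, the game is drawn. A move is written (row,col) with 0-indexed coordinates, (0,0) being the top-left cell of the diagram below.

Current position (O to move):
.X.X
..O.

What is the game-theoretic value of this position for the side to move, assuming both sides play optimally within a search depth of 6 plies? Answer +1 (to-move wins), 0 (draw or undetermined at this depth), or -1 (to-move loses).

ply 1, O at .X.X/..O. | (0,0)=-1→OX.X/..O.; (0,2)=+0→.XOX/..O.*; (1,0)=-1→.X.X/O.O.; (1,1)=-1→.X.X/.OO.; (1,3)=-1→.X.X/..OO
ply 2, X at .XOX/..O. | (0,0)=-1→XXOX/..O.; (1,0)=+0→.XOX/X.O.*; (1,1)=+0→.XOX/.XO.; (1,3)=+0→.XOX/..OX
ply 3, O at .XOX/X.O. | (0,0)=+0→OXOX/X.O.*; (1,1)=+0→.XOX/XOO.; (1,3)=+0→.XOX/X.OO
ply 4, X at OXOX/X.O. | (1,1)=+0→OXOX/XXO.*; (1,3)=+0→OXOX/X.OX
ply 5, O at OXOX/XXO. | (1,3)=+0→OXOX/XXOO*
ply 6: OXOX/XXOO is terminal +0 (X); from .X.X/..O. depth 6

value(.X.X/..O., O) = 0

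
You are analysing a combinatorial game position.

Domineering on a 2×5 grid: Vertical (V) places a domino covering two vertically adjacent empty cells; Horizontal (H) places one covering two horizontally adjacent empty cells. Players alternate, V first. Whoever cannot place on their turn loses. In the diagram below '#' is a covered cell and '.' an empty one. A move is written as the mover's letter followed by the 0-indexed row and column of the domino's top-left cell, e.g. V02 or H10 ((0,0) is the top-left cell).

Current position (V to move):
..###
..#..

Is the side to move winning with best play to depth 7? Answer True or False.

V winning at [..###/..#..]: True

[..###/..#..] V move#1: V00:+1/#.###/#.#..*, V01:+1/.####/.##..
[#.###/#.#..] H move#2: H13:-1/#.###/#.###*
[#.###/#.###] V move#3: V01:+1/#####/#####*
[#####/#####] end (terminal -1, H#4); searched ..###/..#.. to 7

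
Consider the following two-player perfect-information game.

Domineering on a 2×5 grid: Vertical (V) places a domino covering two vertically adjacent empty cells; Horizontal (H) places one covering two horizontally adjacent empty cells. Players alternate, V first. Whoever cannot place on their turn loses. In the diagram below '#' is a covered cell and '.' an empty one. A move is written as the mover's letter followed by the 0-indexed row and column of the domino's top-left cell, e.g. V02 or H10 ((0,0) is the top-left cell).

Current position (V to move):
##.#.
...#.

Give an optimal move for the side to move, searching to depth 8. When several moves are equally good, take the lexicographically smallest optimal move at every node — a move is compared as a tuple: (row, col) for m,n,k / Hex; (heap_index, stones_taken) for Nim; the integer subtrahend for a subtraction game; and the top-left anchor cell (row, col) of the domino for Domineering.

ply 1, V at ##.#./...#. | V02=+1→####./..##.*; V04=-1→##.##/...##
ply 2, H at ####./..##. | H10=-1→####./####.*
ply 3, V at ####./####. | V04=+1→#####/#####*
ply 4: #####/##### is terminal -1 (H); from ##.#./...#. depth 8

V's best at [##.#./...#.]: V02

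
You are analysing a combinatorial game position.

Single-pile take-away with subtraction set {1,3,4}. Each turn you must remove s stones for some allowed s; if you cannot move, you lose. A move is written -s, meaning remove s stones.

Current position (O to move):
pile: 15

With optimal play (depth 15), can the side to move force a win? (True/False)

[15] O move#1: -1:+1/14*, -3:-1/12, -4:-1/11
[14] X move#2: -1:-1/13*, -3:-1/11, -4:-1/10
[13] O move#3: -1:-1/12, -3:-1/10, -4:+1/9*
[9] X move#4: -1:-1/8*, -3:-1/6, -4:-1/5
[8] O move#5: -1:+1/7*, -3:-1/5, -4:-1/4
[7] X move#6: -1:-1/6*, -3:-1/4, -4:-1/3
[6] O move#7: -1:-1/5, -3:-1/3, -4:+1/2*
[2] X move#8: -1:-1/1*
[1] O move#9: -1:+1/0*
[0] end (terminal -1, X#10); searched 15 to 15

O winning at [15]: True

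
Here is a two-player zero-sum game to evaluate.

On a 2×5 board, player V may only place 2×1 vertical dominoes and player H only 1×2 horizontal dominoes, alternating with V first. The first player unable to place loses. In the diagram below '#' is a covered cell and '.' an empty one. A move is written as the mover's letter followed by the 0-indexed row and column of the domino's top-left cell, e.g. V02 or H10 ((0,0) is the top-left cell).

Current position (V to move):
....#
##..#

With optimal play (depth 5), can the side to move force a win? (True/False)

ply 1, V at ....#/##..# | V02=+1→..#.#/###.#*; V03=-1→...##/##.##
ply 2, H at ..#.#/###.# | H00=-1→###.#/###.#*
ply 3, V at ###.#/###.# | V03=+1→#####/#####*
ply 4: #####/##### is terminal -1 (H); from ....#/##..# depth 5

V winning at [....#/##..#]: True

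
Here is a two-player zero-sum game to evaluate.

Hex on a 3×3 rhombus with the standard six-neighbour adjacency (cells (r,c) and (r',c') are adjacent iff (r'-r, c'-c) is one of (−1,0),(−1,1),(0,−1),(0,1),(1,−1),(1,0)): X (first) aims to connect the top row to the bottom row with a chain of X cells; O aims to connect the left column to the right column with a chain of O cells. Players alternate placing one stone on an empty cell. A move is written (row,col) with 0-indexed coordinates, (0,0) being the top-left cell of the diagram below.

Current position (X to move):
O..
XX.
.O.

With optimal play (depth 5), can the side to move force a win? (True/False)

X winning at [O../XX./.O.]: True

p1 X@[O../XX./.O.]: (0,1)[OX./XX./.O.]-1 (0,2)[O.X/XX./.O.]-1 (1,2)[O../XXX/.O.]+1* (2,0)[O../XX./XO.]+1 (2,2)[O../XX./.OX]+1
p2 O@[O../XXX/.O.]: (0,1)[OO./XXX/.O.]-1* (0,2)[O.O/XXX/.O.]-1 (2,0)[O../XXX/OO.]-1 (2,2)[O../XXX/.OO]-1
p3 X@[OO./XXX/.O.]: (0,2)[OOX/XXX/.O.]+1* (2,0)[OO./XXX/XO.]-1 (2,2)[OO./XXX/.OX]-1
p4 O@[OOX/XXX/.O.]: (2,0)[OOX/XXX/OO.]-1* (2,2)[OOX/XXX/.OO]-1
p5 X@[OOX/XXX/OO.]: (2,2)[OOX/XXX/OOX]+1*
p6 O@[OOX/XXX/OOX] terminal -1; root [O../XX./.O.] d5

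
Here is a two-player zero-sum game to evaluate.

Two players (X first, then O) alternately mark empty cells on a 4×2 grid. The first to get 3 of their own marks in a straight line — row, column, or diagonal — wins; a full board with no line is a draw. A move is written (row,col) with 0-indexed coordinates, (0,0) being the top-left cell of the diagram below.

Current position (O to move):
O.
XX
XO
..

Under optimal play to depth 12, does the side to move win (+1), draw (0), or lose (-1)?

p1 O@[O./XX/XO/..]: (0,1)[OO/XX/XO/..]-1 (3,0)[O./XX/XO/O.]+0* (3,1)[O./XX/XO/.O]-1
p2 X@[O./XX/XO/O.]: (0,1)[OX/XX/XO/O.]+0* (3,1)[O./XX/XO/OX]+0
p3 O@[OX/XX/XO/O.]: (3,1)[OX/XX/XO/OO]+0*
p4 X@[OX/XX/XO/OO] terminal +0; root [O./XX/XO/..] d12

value(O./XX/XO/.., O) = 0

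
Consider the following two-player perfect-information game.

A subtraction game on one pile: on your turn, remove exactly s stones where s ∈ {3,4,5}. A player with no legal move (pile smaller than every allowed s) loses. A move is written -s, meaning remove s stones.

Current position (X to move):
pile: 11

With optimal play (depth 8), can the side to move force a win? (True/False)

ply 1, X at 11 | -3=+1→8*; -4=-1→7; -5=-1→6
ply 2, O at 8 | -3=-1→5*; -4=-1→4; -5=-1→3
ply 3, X at 5 | -3=+1→2*; -4=+1→1; -5=+1→0
ply 4: 2 is terminal -1 (O); from 11 depth 8

X winning at [11]: True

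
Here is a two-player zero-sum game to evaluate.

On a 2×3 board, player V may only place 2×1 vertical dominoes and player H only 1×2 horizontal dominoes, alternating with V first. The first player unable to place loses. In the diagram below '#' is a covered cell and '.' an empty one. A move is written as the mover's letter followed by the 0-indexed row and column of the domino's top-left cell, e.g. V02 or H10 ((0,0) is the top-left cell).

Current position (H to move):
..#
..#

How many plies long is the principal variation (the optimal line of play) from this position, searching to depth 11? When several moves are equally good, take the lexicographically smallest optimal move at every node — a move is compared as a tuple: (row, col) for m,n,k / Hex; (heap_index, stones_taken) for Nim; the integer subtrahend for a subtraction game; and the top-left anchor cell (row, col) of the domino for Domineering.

PV length from [..#/..#]: 1 ply

[..#/..#] H move#1: H00:+1/###/..#*, H10:+1/..#/###
[###/..#] end (terminal -1, V#2); searched ..#/..# to 11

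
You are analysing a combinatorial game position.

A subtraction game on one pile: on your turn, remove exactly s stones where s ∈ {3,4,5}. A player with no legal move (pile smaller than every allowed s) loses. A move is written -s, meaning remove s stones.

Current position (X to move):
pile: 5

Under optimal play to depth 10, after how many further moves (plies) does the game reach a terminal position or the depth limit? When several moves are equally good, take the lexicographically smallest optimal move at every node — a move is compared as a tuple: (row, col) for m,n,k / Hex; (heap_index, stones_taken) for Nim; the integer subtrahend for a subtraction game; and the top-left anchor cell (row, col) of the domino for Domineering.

ply 1, X at 5 | -3=+1→2*; -4=+1→1; -5=+1→0
ply 2: 2 is terminal -1 (O); from 5 depth 10

PV length from [5]: 1 ply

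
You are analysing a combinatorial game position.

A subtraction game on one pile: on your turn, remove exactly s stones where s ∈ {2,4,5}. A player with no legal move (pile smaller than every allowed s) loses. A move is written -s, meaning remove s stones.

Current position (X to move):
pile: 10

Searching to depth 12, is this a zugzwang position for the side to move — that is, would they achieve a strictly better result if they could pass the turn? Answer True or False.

ply 1, X at 10 | -2=+1→8*; -4=-1→6; -5=-1→5
ply 2, O at 8 | -2=-1→6*; -4=-1→4; -5=-1→3
ply 3, X at 6 | -2=-1→4; -4=-1→2; -5=+1→1*
ply 4: 1 is terminal -1 (O); from 10 depth 12
if X skipped the turn, O would face:
~ ply 1, O at 10 | -2=+1→8*; -4=-1→6; -5=-1→5
~ ply 2, X at 8 | -2=-1→6*; -4=-1→4; -5=-1→3
~ ply 3, O at 6 | -2=-1→4; -4=-1→2; -5=+1→1*
~ ply 4: 1 is terminal -1 (X); from 10 depth 12
compare (X): move=+1 vs pass=-1

zugzwang(10, X) = False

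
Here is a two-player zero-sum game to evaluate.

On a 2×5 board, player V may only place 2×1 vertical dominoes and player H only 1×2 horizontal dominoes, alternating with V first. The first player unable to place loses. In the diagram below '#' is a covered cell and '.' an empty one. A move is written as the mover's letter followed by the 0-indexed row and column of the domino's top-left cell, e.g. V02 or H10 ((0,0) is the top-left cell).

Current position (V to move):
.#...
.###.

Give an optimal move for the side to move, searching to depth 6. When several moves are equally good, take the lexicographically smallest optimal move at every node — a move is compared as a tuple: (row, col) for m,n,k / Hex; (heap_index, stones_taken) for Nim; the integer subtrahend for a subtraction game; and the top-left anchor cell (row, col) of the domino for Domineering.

V's best at [.#.../.###.]: V04

ply 1, V at .#.../.###. | V00=-1→##.../####.; V04=+1→.#..#/.####*
ply 2, H at .#..#/.#### | H02=-1→.####/.####*
ply 3, V at .####/.#### | V00=+1→#####/#####*
ply 4: #####/##### is terminal -1 (H); from .#.../.###. depth 6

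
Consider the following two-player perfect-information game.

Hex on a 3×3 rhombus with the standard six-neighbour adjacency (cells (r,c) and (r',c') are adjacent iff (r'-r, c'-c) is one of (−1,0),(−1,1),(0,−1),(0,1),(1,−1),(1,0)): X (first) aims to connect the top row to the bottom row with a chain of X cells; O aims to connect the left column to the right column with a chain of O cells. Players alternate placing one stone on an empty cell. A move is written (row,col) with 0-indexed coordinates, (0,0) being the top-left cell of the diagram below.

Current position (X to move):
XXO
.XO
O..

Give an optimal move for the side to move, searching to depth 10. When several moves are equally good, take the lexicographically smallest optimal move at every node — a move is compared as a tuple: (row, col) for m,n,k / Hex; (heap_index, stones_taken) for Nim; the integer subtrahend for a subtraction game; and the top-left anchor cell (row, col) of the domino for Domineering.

X's best at [XXO/.XO/O..]: (2,1)

ply 1, X at XXO/.XO/O.. | (1,0)=-1→XXO/XXO/O..; (2,1)=+1→XXO/.XO/OX.*; (2,2)=-1→XXO/.XO/O.X
ply 2: XXO/.XO/OX. is terminal -1 (O); from XXO/.XO/O.. depth 10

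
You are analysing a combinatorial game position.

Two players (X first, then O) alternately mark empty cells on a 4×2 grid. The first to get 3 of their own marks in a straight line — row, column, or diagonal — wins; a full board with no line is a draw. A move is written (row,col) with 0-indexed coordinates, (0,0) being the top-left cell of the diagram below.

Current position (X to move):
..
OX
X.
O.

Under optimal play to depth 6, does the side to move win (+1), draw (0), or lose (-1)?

[../OX/X./O.] X move#1: (0,0):+0/X./OX/X./O., (0,1):+0/.X/OX/X./O., (2,1):+1/../OX/XX/O.*, (3,1):+0/../OX/X./OX
[../OX/XX/O.] O move#2: (0,0):-1/O./OX/XX/O.*, (0,1):-1/.O/OX/XX/O., (3,1):-1/../OX/XX/OO
[O./OX/XX/O.] X move#3: (0,1):+1/OX/OX/XX/O.*, (3,1):+1/O./OX/XX/OX
[OX/OX/XX/O.] end (terminal -1, O#4); searched ../OX/X./O. to 6

value(../OX/X./O., X) = +1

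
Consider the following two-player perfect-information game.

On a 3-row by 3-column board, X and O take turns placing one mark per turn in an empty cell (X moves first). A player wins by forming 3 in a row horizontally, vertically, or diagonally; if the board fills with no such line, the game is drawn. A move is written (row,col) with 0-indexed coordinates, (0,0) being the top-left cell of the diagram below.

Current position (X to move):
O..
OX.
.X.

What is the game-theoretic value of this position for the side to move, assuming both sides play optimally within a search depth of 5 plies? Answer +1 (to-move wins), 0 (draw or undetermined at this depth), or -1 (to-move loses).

value(O../OX./.X., X) = +1

[O../OX./.X.] X move#1: (0,1):+1/OX./OX./.X.*, (0,2):-1/O.X/OX./.X., (1,2):-1/O../OXX/.X., (2,0):+1/O../OX./XX., (2,2):-1/O../OX./.XX
[OX./OX./.X.] end (terminal -1, O#2); searched O../OX./.X. to 5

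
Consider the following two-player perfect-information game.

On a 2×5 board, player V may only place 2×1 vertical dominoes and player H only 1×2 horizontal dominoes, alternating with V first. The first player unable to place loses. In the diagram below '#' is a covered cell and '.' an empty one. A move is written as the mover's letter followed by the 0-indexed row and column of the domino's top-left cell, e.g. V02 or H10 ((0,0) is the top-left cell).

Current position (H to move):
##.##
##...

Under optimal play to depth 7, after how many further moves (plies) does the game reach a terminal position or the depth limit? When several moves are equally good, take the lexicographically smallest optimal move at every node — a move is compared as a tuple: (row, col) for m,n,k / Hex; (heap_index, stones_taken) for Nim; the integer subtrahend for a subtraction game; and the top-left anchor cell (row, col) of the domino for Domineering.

p1 H@[##.##/##...]: H12[##.##/####.]+1* H13[##.##/##.##]-1
p2 V@[##.##/####.] terminal -1; root [##.##/##...] d7

PV length from [##.##/##...]: 1 ply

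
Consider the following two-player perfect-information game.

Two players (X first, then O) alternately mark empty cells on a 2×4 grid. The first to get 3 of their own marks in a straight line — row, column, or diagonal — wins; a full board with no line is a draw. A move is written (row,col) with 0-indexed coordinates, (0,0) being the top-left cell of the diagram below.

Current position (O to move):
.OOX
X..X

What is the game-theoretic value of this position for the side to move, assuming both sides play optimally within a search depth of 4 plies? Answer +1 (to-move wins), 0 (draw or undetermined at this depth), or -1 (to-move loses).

[.OOX/X..X] O move#1: (0,0):+1/OOOX/X..X*, (1,1):+0/.OOX/XO.X, (1,2):+0/.OOX/X.OX
[OOOX/X..X] end (terminal -1, X#2); searched .OOX/X..X to 4

value(.OOX/X..X, O) = +1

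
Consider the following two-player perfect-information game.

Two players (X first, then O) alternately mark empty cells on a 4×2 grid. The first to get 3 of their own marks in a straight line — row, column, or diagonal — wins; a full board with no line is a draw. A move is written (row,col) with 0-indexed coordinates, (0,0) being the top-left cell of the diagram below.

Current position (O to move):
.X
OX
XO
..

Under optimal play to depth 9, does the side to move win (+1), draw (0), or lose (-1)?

value(.X/OX/XO/.., O) = 0

ply 1, O at .X/OX/XO/.. | (0,0)=+0→OX/OX/XO/..*; (3,0)=+0→.X/OX/XO/O.; (3,1)=+0→.X/OX/XO/.O
ply 2, X at OX/OX/XO/.. | (3,0)=+0→OX/OX/XO/X.*; (3,1)=+0→OX/OX/XO/.X
ply 3, O at OX/OX/XO/X. | (3,1)=+0→OX/OX/XO/XO*
ply 4: OX/OX/XO/XO is terminal +0 (X); from .X/OX/XO/.. depth 9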